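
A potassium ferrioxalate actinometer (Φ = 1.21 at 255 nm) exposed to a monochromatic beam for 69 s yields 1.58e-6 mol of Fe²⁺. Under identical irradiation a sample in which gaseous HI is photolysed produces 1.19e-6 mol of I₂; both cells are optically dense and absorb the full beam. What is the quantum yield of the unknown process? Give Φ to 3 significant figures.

Photons absorbed by the actinometer: 1.58e-6 / 1.21 = 1.306e-6 mol.
Φ(unknown) = 1.19e-6 / 1.306e-6 = 0.911.

Φ = 0.911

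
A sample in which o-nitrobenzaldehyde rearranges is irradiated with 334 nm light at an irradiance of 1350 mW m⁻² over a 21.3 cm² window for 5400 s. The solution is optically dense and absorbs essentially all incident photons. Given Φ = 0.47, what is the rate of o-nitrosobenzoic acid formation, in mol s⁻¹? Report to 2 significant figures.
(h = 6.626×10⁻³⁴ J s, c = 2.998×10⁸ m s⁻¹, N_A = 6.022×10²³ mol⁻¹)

Photon energy at 334 nm: hc/λ = (6.626×10⁻³⁴)(2.998×10⁸)/(334×10⁻⁹) = 5.948×10⁻¹⁹ J.
Energy delivered: (1350 mW m⁻²)(21.3×10⁻⁴ m²)(5400 s) = 15.53 J.
Photons incident: 15.53 / 5.948×10⁻¹⁹ = 2.611×10¹⁹, i.e. 2.611×10¹⁹/6.022×10²³ = 4.336×10⁻⁵ mol.
Product formed: 0.47 × 4.336×10⁻⁵ = 2.038×10⁻⁵ mol.
Rate: 2.038×10⁻⁵ / 5400 s = 3.8×10⁻⁹ mol s⁻¹.

3.8×10⁻⁹ mol s⁻¹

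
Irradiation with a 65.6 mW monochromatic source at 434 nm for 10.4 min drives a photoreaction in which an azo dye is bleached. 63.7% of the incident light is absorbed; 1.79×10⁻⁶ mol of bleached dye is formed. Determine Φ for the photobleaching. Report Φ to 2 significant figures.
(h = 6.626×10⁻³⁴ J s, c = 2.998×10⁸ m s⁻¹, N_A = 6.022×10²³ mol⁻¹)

Photon energy at 434 nm: hc/λ = (6.626×10⁻³⁴)(2.998×10⁸)/(434×10⁻⁹) = 4.577×10⁻¹⁹ J.
Energy delivered: (65.6 mW)(624 s) = 40.93 J.
Photons incident: 40.93 / 4.577×10⁻¹⁹ = 8.943×10¹⁹, i.e. 8.943×10¹⁹/6.022×10²³ = 1.485×10⁻⁴ mol.
Photons absorbed: 0.637 × 1.485×10⁻⁴ = 9.459×10⁻⁵ mol.
Φ = 1.79×10⁻⁶ mol / 9.459×10⁻⁵ mol photons = 0.019.

Φ = 0.019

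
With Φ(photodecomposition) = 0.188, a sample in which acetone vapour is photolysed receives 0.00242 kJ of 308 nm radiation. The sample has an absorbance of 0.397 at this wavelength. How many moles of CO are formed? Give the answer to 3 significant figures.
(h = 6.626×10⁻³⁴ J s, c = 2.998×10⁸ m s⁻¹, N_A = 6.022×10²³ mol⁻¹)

7.02×10⁻⁷ mol

Photon energy at 308 nm: hc/λ = (6.626×10⁻³⁴)(2.998×10⁸)/(308×10⁻⁹) = 6.450×10⁻¹⁹ J.
Incident energy: 0.00242 kJ = 2.42 J.
Photons incident: 2.42 / 6.450×10⁻¹⁹ = 3.752×10¹⁸, i.e. 3.752×10¹⁸/6.022×10²³ = 6.230×10⁻⁶ mol.
Fraction absorbed: 1 − 10^(−0.397) = 0.5991.
Photons absorbed: 0.5991 × 6.230×10⁻⁶ = 3.732×10⁻⁶ mol.
Product: Φ × n_abs = 0.188 × 3.732×10⁻⁶ = 7.016×10⁻⁷ mol.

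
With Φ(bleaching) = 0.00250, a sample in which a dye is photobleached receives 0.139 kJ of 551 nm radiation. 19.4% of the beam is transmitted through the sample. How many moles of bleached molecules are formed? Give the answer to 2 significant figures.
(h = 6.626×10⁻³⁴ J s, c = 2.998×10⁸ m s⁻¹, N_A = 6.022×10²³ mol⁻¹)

1.3×10⁻⁶ mol

Photon energy at 551 nm: hc/λ = (6.626×10⁻³⁴)(2.998×10⁸)/(551×10⁻⁹) = 3.605×10⁻¹⁹ J.
Incident energy: 0.139 kJ = 139 J.
Photons incident: 139 / 3.605×10⁻¹⁹ = 3.856×10²⁰, i.e. 3.856×10²⁰/6.022×10²³ = 6.403×10⁻⁴ mol.
Fraction absorbed: 1 − 19.4/100 = 0.8060.
Photons absorbed: 0.8060 × 6.403×10⁻⁴ = 5.161×10⁻⁴ mol.
Product: Φ × n_abs = 0.00250 × 5.161×10⁻⁴ = 1.290×10⁻⁶ mol.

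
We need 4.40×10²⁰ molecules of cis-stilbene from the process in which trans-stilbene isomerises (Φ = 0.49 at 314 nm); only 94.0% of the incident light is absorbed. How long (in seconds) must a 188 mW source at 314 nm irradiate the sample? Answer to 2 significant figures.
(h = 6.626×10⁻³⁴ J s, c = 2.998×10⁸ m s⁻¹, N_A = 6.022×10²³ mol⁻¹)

Product: 4.40×10²⁰ / 6.022×10²³ = 7.307×10⁻⁴ mol.
Photons that must be absorbed: 7.307×10⁻⁴ / 0.49 = 0.001491 mol.
Incident photons needed: 0.001491 / 0.940 = 0.001586 mol.
Photon energy: hc/λ = 6.326×10⁻¹⁹ J; per mole, 3.810×10⁵ J mol⁻¹.
Energy required: 0.001586 × 3.810×10⁵ = 604.3 J.
Time: 604.3 J / 0.188 W = 3200 s.

t ≈ 3200 s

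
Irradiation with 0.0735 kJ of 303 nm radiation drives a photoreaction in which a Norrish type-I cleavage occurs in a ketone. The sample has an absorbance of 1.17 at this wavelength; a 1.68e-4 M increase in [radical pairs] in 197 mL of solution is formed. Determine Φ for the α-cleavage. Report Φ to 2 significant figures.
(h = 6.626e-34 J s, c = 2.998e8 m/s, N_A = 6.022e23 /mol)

Product: (1.68e-4 M)(0.197 L) = 3.310e-5 mol.
Photon energy at 303 nm: hc/λ = (6.626e-34)(2.998e8)/(303e-9) = 6.556e-19 J.
Incident energy: 0.0735 kJ = 73.5 J.
Photons incident: 73.5 / 6.556e-19 = 1.121e20, i.e. 1.121e20/6.022e23 = 1.862e-4 mol.
Fraction absorbed: 1 − 10^(−1.17) = 0.9324.
Photons absorbed: 0.9324 × 1.862e-4 = 1.736e-4 mol.
Φ = 3.310e-5 mol / 1.736e-4 mol photons = 0.19.

Φ = 0.19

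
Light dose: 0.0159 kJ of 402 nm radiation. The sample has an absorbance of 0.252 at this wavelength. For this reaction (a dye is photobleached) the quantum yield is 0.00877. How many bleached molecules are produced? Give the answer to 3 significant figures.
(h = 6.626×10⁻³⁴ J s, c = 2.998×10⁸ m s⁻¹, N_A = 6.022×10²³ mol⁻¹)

1.24×10¹⁷ bleached molecules

Photon energy at 402 nm: hc/λ = (6.626×10⁻³⁴)(2.998×10⁸)/(402×10⁻⁹) = 4.941×10⁻¹⁹ J.
Incident energy: 0.0159 kJ = 15.9 J.
Photons incident: 15.9 / 4.941×10⁻¹⁹ = 3.218×10¹⁹, i.e. 3.218×10¹⁹/6.022×10²³ = 5.344×10⁻⁵ mol.
Fraction absorbed: 1 − 10^(−0.252) = 0.4402.
Photons absorbed: 0.4402 × 5.344×10⁻⁵ = 2.352×10⁻⁵ mol.
Product: Φ × n_abs = 0.00877 × 2.352×10⁻⁵ = 2.063×10⁻⁷ mol.
As a count: 2.063×10⁻⁷ × 6.022×10²³ = 1.24×10¹⁷.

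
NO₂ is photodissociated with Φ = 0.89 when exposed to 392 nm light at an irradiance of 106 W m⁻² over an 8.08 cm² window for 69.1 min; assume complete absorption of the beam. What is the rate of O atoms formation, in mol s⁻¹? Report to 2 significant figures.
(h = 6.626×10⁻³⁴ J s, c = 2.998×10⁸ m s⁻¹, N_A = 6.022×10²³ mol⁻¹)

2.5×10⁻⁷ mol s⁻¹

Photon energy at 392 nm: hc/λ = (6.626×10⁻³⁴)(2.998×10⁸)/(392×10⁻⁹) = 5.068×10⁻¹⁹ J.
Energy delivered: (106 W m⁻²)(8.08×10⁻⁴ m²)(4146 s) = 355.1 J.
Photons incident: 355.1 / 5.068×10⁻¹⁹ = 7.007×10²⁰, i.e. 7.007×10²⁰/6.022×10²³ = 0.001164 mol.
Product formed: 0.89 × 0.001164 = 0.001036 mol.
Rate: 0.001036 / 4146 s = 2.5×10⁻⁷ mol s⁻¹.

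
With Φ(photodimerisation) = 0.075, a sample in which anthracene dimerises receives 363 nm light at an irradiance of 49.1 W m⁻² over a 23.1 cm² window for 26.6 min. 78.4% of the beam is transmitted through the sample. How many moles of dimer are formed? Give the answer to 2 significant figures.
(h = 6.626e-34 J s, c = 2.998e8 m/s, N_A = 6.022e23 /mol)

8.9e-6 mol

Photon energy at 363 nm: hc/λ = (6.626e-34)(2.998e8)/(363e-9) = 5.472e-19 J.
Energy delivered: (49.1 W m⁻²)(23.1e-4 m²)(1596 s) = 181.0 J.
Photons incident: 181.0 / 5.472e-19 = 3.308e20, i.e. 3.308e20/6.022e23 = 5.493e-4 mol.
Fraction absorbed: 1 − 78.4/100 = 0.2160.
Photons absorbed: 0.2160 × 5.493e-4 = 1.186e-4 mol.
Product: Φ × n_abs = 0.075 × 1.186e-4 = 8.895e-6 mol.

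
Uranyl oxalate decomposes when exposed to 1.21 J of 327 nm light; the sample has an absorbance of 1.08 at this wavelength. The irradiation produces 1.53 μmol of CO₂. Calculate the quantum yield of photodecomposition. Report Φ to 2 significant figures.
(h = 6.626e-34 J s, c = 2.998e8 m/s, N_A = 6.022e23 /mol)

Product: 1.53 μmol = 1.53e-6 mol.
Photon energy at 327 nm: hc/λ = (6.626e-34)(2.998e8)/(327e-9) = 6.075e-19 J.
Photons incident: 1.21 / 6.075e-19 = 1.992e18, i.e. 1.992e18/6.022e23 = 3.308e-6 mol.
Fraction absorbed: 1 − 10^(−1.08) = 0.9168.
Photons absorbed: 0.9168 × 3.308e-6 = 3.033e-6 mol.
Φ = 1.53e-6 mol / 3.033e-6 mol photons = 0.50.

Φ = 0.50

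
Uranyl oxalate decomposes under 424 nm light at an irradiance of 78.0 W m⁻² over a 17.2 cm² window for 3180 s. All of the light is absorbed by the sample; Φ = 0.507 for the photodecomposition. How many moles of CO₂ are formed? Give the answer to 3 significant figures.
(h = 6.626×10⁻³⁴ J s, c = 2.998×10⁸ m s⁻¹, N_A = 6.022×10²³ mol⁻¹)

7.67×10⁻⁴ mol

Photon energy at 424 nm: hc/λ = (6.626×10⁻³⁴)(2.998×10⁸)/(424×10⁻⁹) = 4.685×10⁻¹⁹ J.
Energy delivered: (78.0 W m⁻²)(17.2×10⁻⁴ m²)(3180 s) = 426.6 J.
Photons incident: 426.6 / 4.685×10⁻¹⁹ = 9.106×10²⁰, i.e. 9.106×10²⁰/6.022×10²³ = 0.001512 mol.
Product: Φ × n_abs = 0.507 × 0.001512 = 7.666×10⁻⁴ mol.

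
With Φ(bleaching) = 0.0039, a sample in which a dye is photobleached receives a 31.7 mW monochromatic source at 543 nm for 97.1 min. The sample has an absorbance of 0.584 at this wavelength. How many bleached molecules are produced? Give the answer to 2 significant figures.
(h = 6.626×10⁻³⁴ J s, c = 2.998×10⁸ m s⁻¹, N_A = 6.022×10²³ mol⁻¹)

1.5×10¹⁸ bleached molecules

Photon energy at 543 nm: hc/λ = (6.626×10⁻³⁴)(2.998×10⁸)/(543×10⁻⁹) = 3.658×10⁻¹⁹ J.
Energy delivered: (31.7 mW)(5826 s) = 184.7 J.
Photons incident: 184.7 / 3.658×10⁻¹⁹ = 5.049×10²⁰, i.e. 5.049×10²⁰/6.022×10²³ = 8.384×10⁻⁴ mol.
Fraction absorbed: 1 − 10^(−0.584) = 0.7394.
Photons absorbed: 0.7394 × 8.384×10⁻⁴ = 6.199×10⁻⁴ mol.
Product: Φ × n_abs = 0.0039 × 6.199×10⁻⁴ = 2.418×10⁻⁶ mol.
As a count: 2.418×10⁻⁶ × 6.022×10²³ = 1.5×10¹⁸.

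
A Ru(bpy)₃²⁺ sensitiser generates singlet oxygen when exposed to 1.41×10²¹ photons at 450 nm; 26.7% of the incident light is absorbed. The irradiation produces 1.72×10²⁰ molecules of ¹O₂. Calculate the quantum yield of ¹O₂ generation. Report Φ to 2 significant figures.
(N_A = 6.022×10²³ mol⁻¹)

Product: 1.72×10²⁰ / 6.022×10²³ = 2.856×10⁻⁴ mol.
Moles of photons: 1.41×10²¹ / 6.022×10²³ = 0.002341 mol.
Photons absorbed: 0.267 × 0.002341 = 6.250×10⁻⁴ mol.
Φ = 2.856×10⁻⁴ mol / 6.250×10⁻⁴ mol photons = 0.46.

Φ = 0.46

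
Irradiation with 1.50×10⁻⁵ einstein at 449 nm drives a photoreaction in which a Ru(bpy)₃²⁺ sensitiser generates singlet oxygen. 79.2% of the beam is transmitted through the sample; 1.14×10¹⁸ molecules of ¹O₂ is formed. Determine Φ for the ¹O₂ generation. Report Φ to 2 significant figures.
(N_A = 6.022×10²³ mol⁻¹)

Product: 1.14×10¹⁸ / 6.022×10²³ = 1.893×10⁻⁶ mol.
Fraction absorbed: 1 − 79.2/100 = 0.2080.
Photons absorbed: 0.2080 × 1.50×10⁻⁵ = 3.120×10⁻⁶ mol.
Φ = 1.893×10⁻⁶ mol / 3.120×10⁻⁶ mol photons = 0.61.

Φ = 0.61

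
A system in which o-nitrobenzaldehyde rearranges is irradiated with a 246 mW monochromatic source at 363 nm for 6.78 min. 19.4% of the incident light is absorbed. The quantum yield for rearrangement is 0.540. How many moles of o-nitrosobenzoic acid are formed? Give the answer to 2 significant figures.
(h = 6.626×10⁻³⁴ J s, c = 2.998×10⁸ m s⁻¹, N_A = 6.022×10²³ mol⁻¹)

Photon energy at 363 nm: hc/λ = (6.626×10⁻³⁴)(2.998×10⁸)/(363×10⁻⁹) = 5.472×10⁻¹⁹ J.
Energy delivered: (246 mW)(406.8 s) = 100.1 J.
Photons incident: 100.1 / 5.472×10⁻¹⁹ = 1.829×10²⁰, i.e. 1.829×10²⁰/6.022×10²³ = 3.037×10⁻⁴ mol.
Photons absorbed: 0.194 × 3.037×10⁻⁴ = 5.892×10⁻⁵ mol.
Product: Φ × n_abs = 0.540 × 5.892×10⁻⁵ = 3.182×10⁻⁵ mol.

3.2×10⁻⁵ mol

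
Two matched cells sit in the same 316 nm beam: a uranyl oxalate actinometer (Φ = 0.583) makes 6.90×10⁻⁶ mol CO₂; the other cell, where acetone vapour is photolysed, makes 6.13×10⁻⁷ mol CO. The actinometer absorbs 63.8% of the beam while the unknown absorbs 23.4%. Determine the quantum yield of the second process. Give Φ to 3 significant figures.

Photons absorbed by the actinometer: 6.90×10⁻⁶ / 0.583 = 1.184×10⁻⁵ mol.
Incident flux: 1.184×10⁻⁵ / 0.638 = 1.856×10⁻⁵ einstein.
Absorbed by unknown: 0.234 × 1.856×10⁻⁵ = 4.343×10⁻⁶ mol.
Φ(unknown) = 6.13×10⁻⁷ / 4.343×10⁻⁶ = 0.141.

Φ = 0.141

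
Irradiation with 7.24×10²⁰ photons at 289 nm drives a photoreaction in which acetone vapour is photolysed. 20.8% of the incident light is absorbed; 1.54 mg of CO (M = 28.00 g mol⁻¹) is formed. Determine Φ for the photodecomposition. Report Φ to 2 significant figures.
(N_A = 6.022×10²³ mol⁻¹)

Product: 1.54 mg / 28.00 g mol⁻¹ = 5.500×10⁻⁵ mol.
Moles of photons: 7.24×10²⁰ / 6.022×10²³ = 0.001202 mol.
Photons absorbed: 0.208 × 0.001202 = 2.500×10⁻⁴ mol.
Φ = 5.500×10⁻⁵ mol / 2.500×10⁻⁴ mol photons = 0.22.

Φ = 0.22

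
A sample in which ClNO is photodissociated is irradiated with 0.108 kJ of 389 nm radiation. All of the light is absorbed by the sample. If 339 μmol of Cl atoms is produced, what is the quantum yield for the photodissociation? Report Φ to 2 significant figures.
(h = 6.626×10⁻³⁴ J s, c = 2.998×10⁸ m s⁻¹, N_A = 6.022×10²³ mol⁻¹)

Φ = 0.97

Product: 339 μmol = 3.39×10⁻⁴ mol.
Photon energy at 389 nm: hc/λ = (6.626×10⁻³⁴)(2.998×10⁸)/(389×10⁻⁹) = 5.107×10⁻¹⁹ J.
Incident energy: 0.108 kJ = 108 J.
Photons incident: 108 / 5.107×10⁻¹⁹ = 2.115×10²⁰, i.e. 2.115×10²⁰/6.022×10²³ = 3.512×10⁻⁴ mol.
Φ = 3.39×10⁻⁴ mol / 3.512×10⁻⁴ mol photons = 0.97.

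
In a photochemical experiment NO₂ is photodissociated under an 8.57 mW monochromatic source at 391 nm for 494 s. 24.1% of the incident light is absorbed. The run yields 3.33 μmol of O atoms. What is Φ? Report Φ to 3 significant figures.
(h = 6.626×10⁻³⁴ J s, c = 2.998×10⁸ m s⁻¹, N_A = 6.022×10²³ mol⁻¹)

Product: 3.33 μmol = 3.33×10⁻⁶ mol.
Photon energy at 391 nm: hc/λ = (6.626×10⁻³⁴)(2.998×10⁸)/(391×10⁻⁹) = 5.080×10⁻¹⁹ J.
Energy delivered: (8.57 mW)(494 s) = 4.234 J.
Photons incident: 4.234 / 5.080×10⁻¹⁹ = 8.335×10¹⁸, i.e. 8.335×10¹⁸/6.022×10²³ = 1.384×10⁻⁵ mol.
Photons absorbed: 0.241 × 1.384×10⁻⁵ = 3.335×10⁻⁶ mol.
Φ = 3.33×10⁻⁶ mol / 3.335×10⁻⁶ mol photons = 0.999.

Φ = 0.999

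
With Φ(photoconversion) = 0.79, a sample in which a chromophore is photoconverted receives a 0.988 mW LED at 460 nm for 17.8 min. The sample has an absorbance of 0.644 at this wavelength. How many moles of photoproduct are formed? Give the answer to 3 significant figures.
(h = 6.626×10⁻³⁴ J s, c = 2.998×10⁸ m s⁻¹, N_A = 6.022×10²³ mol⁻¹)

2.48×10⁻⁶ mol

Photon energy at 460 nm: hc/λ = (6.626×10⁻³⁴)(2.998×10⁸)/(460×10⁻⁹) = 4.318×10⁻¹⁹ J.
Energy delivered: (0.988 mW)(1068 s) = 1.055 J.
Photons incident: 1.055 / 4.318×10⁻¹⁹ = 2.443×10¹⁸, i.e. 2.443×10¹⁸/6.022×10²³ = 4.057×10⁻⁶ mol.
Fraction absorbed: 1 − 10^(−0.644) = 0.7730.
Photons absorbed: 0.7730 × 4.057×10⁻⁶ = 3.136×10⁻⁶ mol.
Product: Φ × n_abs = 0.79 × 3.136×10⁻⁶ = 2.477×10⁻⁶ mol.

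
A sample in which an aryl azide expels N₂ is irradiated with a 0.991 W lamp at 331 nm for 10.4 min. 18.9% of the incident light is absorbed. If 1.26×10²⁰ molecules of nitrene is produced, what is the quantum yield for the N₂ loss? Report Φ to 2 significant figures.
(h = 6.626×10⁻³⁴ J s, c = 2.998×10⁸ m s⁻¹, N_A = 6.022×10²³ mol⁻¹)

Φ = 0.65

Product: 1.26×10²⁰ / 6.022×10²³ = 2.092×10⁻⁴ mol.
Photon energy at 331 nm: hc/λ = (6.626×10⁻³⁴)(2.998×10⁸)/(331×10⁻⁹) = 6.001×10⁻¹⁹ J.
Energy delivered: (0.991 W)(624 s) = 618.4 J.
Photons incident: 618.4 / 6.001×10⁻¹⁹ = 1.030×10²¹, i.e. 1.030×10²¹/6.022×10²³ = 0.001710 mol.
Photons absorbed: 0.189 × 0.001710 = 3.232×10⁻⁴ mol.
Φ = 2.092×10⁻⁴ mol / 3.232×10⁻⁴ mol photons = 0.65.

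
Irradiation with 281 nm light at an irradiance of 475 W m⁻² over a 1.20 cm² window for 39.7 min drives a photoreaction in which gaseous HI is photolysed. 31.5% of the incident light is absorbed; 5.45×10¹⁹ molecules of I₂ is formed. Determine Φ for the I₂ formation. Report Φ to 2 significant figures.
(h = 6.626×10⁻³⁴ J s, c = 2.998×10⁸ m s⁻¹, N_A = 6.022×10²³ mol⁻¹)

Φ = 0.90

Product: 5.45×10¹⁹ / 6.022×10²³ = 9.050×10⁻⁵ mol.
Photon energy at 281 nm: hc/λ = (6.626×10⁻³⁴)(2.998×10⁸)/(281×10⁻⁹) = 7.069×10⁻¹⁹ J.
Energy delivered: (475 W m⁻²)(1.20×10⁻⁴ m²)(2382 s) = 135.8 J.
Photons incident: 135.8 / 7.069×10⁻¹⁹ = 1.921×10²⁰, i.e. 1.921×10²⁰/6.022×10²³ = 3.190×10⁻⁴ mol.
Photons absorbed: 0.315 × 3.190×10⁻⁴ = 1.005×10⁻⁴ mol.
Φ = 9.050×10⁻⁵ mol / 1.005×10⁻⁴ mol photons = 0.90.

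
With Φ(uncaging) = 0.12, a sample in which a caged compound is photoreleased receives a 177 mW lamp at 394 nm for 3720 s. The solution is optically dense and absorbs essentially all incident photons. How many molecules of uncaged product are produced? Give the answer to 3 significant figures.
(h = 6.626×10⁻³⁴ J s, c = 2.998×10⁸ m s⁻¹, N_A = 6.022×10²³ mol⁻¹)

Photon energy at 394 nm: hc/λ = (6.626×10⁻³⁴)(2.998×10⁸)/(394×10⁻⁹) = 5.042×10⁻¹⁹ J.
Energy delivered: (177 mW)(3720 s) = 658.4 J.
Photons incident: 658.4 / 5.042×10⁻¹⁹ = 1.306×10²¹, i.e. 1.306×10²¹/6.022×10²³ = 0.002169 mol.
Product: Φ × n_abs = 0.12 × 0.002169 = 2.603×10⁻⁴ mol.
As a count: 2.603×10⁻⁴ × 6.022×10²³ = 1.57×10²⁰.

1.57×10²⁰ molecules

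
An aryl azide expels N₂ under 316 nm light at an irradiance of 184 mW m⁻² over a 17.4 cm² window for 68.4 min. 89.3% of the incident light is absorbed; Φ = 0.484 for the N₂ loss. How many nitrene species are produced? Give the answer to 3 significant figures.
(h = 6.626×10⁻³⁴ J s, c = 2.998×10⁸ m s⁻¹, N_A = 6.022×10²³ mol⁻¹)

9.03×10¹⁷ species

Photon energy at 316 nm: hc/λ = (6.626×10⁻³⁴)(2.998×10⁸)/(316×10⁻⁹) = 6.286×10⁻¹⁹ J.
Energy delivered: (184 mW m⁻²)(17.4×10⁻⁴ m²)(4104 s) = 1.314 J.
Photons incident: 1.314 / 6.286×10⁻¹⁹ = 2.090×10¹⁸, i.e. 2.090×10¹⁸/6.022×10²³ = 3.471×10⁻⁶ mol.
Photons absorbed: 0.893 × 3.471×10⁻⁶ = 3.100×10⁻⁶ mol.
Product: Φ × n_abs = 0.484 × 3.100×10⁻⁶ = 1.500×10⁻⁶ mol.
As a count: 1.500×10⁻⁶ × 6.022×10²³ = 9.03×10¹⁷.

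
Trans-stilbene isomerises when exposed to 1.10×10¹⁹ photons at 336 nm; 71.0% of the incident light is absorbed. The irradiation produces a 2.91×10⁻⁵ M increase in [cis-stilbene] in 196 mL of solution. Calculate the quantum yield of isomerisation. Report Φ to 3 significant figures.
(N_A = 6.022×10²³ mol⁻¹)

Φ = 0.440

Product: (2.91×10⁻⁵ M)(0.196 L) = 5.704×10⁻⁶ mol.
Moles of photons: 1.10×10¹⁹ / 6.022×10²³ = 1.827×10⁻⁵ mol.
Photons absorbed: 0.710 × 1.827×10⁻⁵ = 1.297×10⁻⁵ mol.
Φ = 5.704×10⁻⁶ mol / 1.297×10⁻⁵ mol photons = 0.440.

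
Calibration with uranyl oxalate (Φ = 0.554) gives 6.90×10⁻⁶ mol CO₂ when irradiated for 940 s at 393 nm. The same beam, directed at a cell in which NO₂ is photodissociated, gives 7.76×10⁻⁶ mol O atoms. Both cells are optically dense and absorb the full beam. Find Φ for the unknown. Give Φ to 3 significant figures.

Φ = 0.623

Photons absorbed by the actinometer: 6.90×10⁻⁶ / 0.554 = 1.245×10⁻⁵ mol.
Φ(unknown) = 7.76×10⁻⁶ / 1.245×10⁻⁵ = 0.623.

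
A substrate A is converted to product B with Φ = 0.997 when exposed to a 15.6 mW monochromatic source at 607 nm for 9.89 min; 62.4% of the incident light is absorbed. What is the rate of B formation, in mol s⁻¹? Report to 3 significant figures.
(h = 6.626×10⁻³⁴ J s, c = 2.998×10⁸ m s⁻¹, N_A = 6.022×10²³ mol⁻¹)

4.92×10⁻⁸ mol s⁻¹

Photon energy at 607 nm: hc/λ = (6.626×10⁻³⁴)(2.998×10⁸)/(607×10⁻⁹) = 3.273×10⁻¹⁹ J.
Energy delivered: (15.6 mW)(593.4 s) = 9.257 J.
Photons incident: 9.257 / 3.273×10⁻¹⁹ = 2.828×10¹⁹, i.e. 2.828×10¹⁹/6.022×10²³ = 4.696×10⁻⁵ mol.
Photons absorbed: 0.624 × 4.696×10⁻⁵ = 2.930×10⁻⁵ mol.
Product formed: 0.997 × 2.930×10⁻⁵ = 2.921×10⁻⁵ mol.
Rate: 2.921×10⁻⁵ / 593.4 s = 4.92×10⁻⁸ mol s⁻¹.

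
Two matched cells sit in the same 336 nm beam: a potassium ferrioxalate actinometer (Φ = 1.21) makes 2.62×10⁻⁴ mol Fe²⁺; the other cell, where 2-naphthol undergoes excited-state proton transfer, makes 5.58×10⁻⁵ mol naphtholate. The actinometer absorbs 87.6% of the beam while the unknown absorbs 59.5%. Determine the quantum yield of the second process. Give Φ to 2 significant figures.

Photons absorbed by the actinometer: 2.62×10⁻⁴ / 1.21 = 2.165×10⁻⁴ mol.
Incident flux: 2.165×10⁻⁴ / 0.876 = 2.471×10⁻⁴ einstein.
Absorbed by unknown: 0.595 × 2.471×10⁻⁴ = 1.470×10⁻⁴ mol.
Φ(unknown) = 5.58×10⁻⁵ / 1.470×10⁻⁴ = 0.38.

Φ = 0.38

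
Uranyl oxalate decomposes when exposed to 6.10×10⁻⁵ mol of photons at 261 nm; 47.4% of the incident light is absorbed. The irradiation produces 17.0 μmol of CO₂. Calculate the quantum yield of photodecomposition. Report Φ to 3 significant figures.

Product: 17.0 μmol = 1.70×10⁻⁵ mol.
Photons absorbed: 0.474 × 6.10×10⁻⁵ = 2.891×10⁻⁵ mol.
Φ = 1.70×10⁻⁵ mol / 2.891×10⁻⁵ mol photons = 0.588.

Φ = 0.588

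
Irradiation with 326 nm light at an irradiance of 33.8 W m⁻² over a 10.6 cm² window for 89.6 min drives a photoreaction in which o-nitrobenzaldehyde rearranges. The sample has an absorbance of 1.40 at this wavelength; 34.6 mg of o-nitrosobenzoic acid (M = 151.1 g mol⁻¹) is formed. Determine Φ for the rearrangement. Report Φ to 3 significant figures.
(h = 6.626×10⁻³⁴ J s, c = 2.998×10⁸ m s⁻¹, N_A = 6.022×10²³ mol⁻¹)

Product: 34.6 mg / 151.1 g mol⁻¹ = 2.290×10⁻⁴ mol.
Photon energy at 326 nm: hc/λ = (6.626×10⁻³⁴)(2.998×10⁸)/(326×10⁻⁹) = 6.093×10⁻¹⁹ J.
Energy delivered: (33.8 W m⁻²)(10.6×10⁻⁴ m²)(5376 s) = 192.6 J.
Photons incident: 192.6 / 6.093×10⁻¹⁹ = 3.161×10²⁰, i.e. 3.161×10²⁰/6.022×10²³ = 5.249×10⁻⁴ mol.
Fraction absorbed: 1 − 10^(−1.40) = 0.9602.
Photons absorbed: 0.9602 × 5.249×10⁻⁴ = 5.040×10⁻⁴ mol.
Φ = 2.290×10⁻⁴ mol / 5.040×10⁻⁴ mol photons = 0.454.

Φ = 0.454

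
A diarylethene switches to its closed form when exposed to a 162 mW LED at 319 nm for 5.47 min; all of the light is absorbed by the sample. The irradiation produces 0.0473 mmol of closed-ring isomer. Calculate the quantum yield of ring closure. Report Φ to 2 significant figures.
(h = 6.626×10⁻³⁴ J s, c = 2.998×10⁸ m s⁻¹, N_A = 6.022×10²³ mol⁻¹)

Product: 0.0473 mmol = 4.73×10⁻⁵ mol.
Photon energy at 319 nm: hc/λ = (6.626×10⁻³⁴)(2.998×10⁸)/(319×10⁻⁹) = 6.227×10⁻¹⁹ J.
Energy delivered: (162 mW)(328.2 s) = 53.17 J.
Photons incident: 53.17 / 6.227×10⁻¹⁹ = 8.539×10¹⁹, i.e. 8.539×10¹⁹/6.022×10²³ = 1.418×10⁻⁴ mol.
Φ = 4.73×10⁻⁵ mol / 1.418×10⁻⁴ mol photons = 0.33.

Φ = 0.33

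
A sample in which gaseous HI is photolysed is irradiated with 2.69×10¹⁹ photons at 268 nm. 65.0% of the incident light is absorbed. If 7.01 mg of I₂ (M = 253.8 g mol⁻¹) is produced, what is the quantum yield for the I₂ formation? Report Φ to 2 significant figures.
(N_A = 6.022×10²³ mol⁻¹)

Product: 7.01 mg / 253.8 g mol⁻¹ = 2.762×10⁻⁵ mol.
Moles of photons: 2.69×10¹⁹ / 6.022×10²³ = 4.467×10⁻⁵ mol.
Photons absorbed: 0.650 × 4.467×10⁻⁵ = 2.904×10⁻⁵ mol.
Φ = 2.762×10⁻⁵ mol / 2.904×10⁻⁵ mol photons = 0.95.

Φ = 0.95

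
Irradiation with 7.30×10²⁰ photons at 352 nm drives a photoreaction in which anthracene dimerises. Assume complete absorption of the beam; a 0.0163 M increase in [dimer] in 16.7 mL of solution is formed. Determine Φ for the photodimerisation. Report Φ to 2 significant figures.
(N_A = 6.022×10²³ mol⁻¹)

Product: (0.0163 M)(0.0167 L) = 2.722×10⁻⁴ mol.
Moles of photons: 7.30×10²⁰ / 6.022×10²³ = 0.001212 mol.
Φ = 2.722×10⁻⁴ mol / 0.001212 mol photons = 0.22.

Φ = 0.22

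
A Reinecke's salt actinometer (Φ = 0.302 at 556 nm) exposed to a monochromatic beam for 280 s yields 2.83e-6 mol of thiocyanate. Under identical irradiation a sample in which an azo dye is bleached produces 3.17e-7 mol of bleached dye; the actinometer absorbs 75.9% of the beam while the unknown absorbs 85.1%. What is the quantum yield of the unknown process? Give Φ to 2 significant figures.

Photons absorbed by the actinometer: 2.83e-6 / 0.302 = 9.371e-6 mol.
Incident flux: 9.371e-6 / 0.759 = 1.235e-5 einstein.
Absorbed by unknown: 0.851 × 1.235e-5 = 1.051e-5 mol.
Φ(unknown) = 3.17e-7 / 1.051e-5 = 0.030.

Φ = 0.030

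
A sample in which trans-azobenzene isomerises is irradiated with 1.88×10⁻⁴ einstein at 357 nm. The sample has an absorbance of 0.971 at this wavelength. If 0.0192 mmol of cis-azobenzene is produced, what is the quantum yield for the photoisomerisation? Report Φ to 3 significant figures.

Φ = 0.114

Product: 0.0192 mmol = 1.92×10⁻⁵ mol.
Fraction absorbed: 1 − 10^(−0.971) = 0.8931.
Photons absorbed: 0.8931 × 1.88×10⁻⁴ = 1.679×10⁻⁴ mol.
Φ = 1.92×10⁻⁵ mol / 1.679×10⁻⁴ mol photons = 0.114.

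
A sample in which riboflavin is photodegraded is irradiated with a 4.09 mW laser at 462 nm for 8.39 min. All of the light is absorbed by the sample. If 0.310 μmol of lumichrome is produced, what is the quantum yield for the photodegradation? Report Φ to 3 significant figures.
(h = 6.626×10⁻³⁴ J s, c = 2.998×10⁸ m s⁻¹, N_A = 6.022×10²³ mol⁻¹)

Φ = 0.0390

Product: 0.310 μmol = 3.10×10⁻⁷ mol.
Photon energy at 462 nm: hc/λ = (6.626×10⁻³⁴)(2.998×10⁸)/(462×10⁻⁹) = 4.300×10⁻¹⁹ J.
Energy delivered: (4.09 mW)(503.4 s) = 2.059 J.
Photons incident: 2.059 / 4.300×10⁻¹⁹ = 4.788×10¹⁸, i.e. 4.788×10¹⁸/6.022×10²³ = 7.951×10⁻⁶ mol.
Φ = 3.10×10⁻⁷ mol / 7.951×10⁻⁶ mol photons = 0.0390.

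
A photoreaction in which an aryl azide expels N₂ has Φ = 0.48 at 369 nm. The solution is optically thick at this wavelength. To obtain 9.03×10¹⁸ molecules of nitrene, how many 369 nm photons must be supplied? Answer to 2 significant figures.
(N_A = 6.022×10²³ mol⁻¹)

Product: 9.03×10¹⁸ / 6.022×10²³ = 1.500×10⁻⁵ mol.
Photons that must be absorbed: 1.500×10⁻⁵ / 0.48 = 3.125×10⁻⁵ mol.
Photon count: 3.125×10⁻⁵ × 6.022×10²³ = 1.9×10¹⁹.

1.9×10¹⁹ photons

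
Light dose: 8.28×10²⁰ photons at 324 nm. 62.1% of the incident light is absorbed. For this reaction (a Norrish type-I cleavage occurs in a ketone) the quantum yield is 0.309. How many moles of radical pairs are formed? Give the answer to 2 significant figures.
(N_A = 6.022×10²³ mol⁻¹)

Moles of photons: 8.28×10²⁰ / 6.022×10²³ = 0.001375 mol.
Photons absorbed: 0.621 × 0.001375 = 8.539×10⁻⁴ mol.
Product: Φ × n_abs = 0.309 × 8.539×10⁻⁴ = 2.639×10⁻⁴ mol.

2.6×10⁻⁴ mol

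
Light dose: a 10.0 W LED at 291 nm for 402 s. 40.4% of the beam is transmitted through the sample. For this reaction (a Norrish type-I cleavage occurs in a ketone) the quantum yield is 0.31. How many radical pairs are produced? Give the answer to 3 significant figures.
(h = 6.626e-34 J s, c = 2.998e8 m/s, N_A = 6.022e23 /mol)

1.09e21 radical pairs

Photon energy at 291 nm: hc/λ = (6.626e-34)(2.998e8)/(291e-9) = 6.826e-19 J.
Energy delivered: (10.0 W)(402 s) = 4020 J.
Photons incident: 4020 / 6.826e-19 = 5.889e21, i.e. 5.889e21/6.022e23 = 0.009779 mol.
Fraction absorbed: 1 − 40.4/100 = 0.5960.
Photons absorbed: 0.5960 × 0.009779 = 0.005828 mol.
Product: Φ × n_abs = 0.31 × 0.005828 = 0.001807 mol.
As a count: 0.001807 × 6.022e23 = 1.09e21.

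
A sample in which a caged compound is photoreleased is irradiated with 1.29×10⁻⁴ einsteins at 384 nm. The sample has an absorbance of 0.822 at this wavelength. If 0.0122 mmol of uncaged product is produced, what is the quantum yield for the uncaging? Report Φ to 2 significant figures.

Φ = 0.11

Product: 0.0122 mmol = 1.22×10⁻⁵ mol.
Fraction absorbed: 1 − 10^(−0.822) = 0.8493.
Photons absorbed: 0.8493 × 1.29×10⁻⁴ = 1.096×10⁻⁴ mol.
Φ = 1.22×10⁻⁵ mol / 1.096×10⁻⁴ mol photons = 0.11.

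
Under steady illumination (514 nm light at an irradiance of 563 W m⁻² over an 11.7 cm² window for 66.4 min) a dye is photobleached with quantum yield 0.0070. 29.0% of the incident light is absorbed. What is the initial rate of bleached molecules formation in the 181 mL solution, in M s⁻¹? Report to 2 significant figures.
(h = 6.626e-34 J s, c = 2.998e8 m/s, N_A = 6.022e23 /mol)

3.2e-8 M s⁻¹

Photon energy at 514 nm: hc/λ = (6.626e-34)(2.998e8)/(514e-9) = 3.865e-19 J.
Energy delivered: (563 W m⁻²)(11.7e-4 m²)(3984 s) = 2624 J.
Photons incident: 2624 / 3.865e-19 = 6.789e21, i.e. 6.789e21/6.022e23 = 0.01127 mol.
Photons absorbed: 0.290 × 0.01127 = 0.003268 mol.
Product formed: 0.0070 × 0.003268 = 2.288e-5 mol.
Rate: 2.288e-5 mol / (3984 s × 0.181 L) = 3.2e-8 M s⁻¹.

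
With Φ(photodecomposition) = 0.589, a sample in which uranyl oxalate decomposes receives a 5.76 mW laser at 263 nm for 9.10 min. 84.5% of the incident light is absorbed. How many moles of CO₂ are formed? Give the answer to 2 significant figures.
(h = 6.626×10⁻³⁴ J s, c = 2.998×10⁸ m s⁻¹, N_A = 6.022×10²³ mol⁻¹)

Photon energy at 263 nm: hc/λ = (6.626×10⁻³⁴)(2.998×10⁸)/(263×10⁻⁹) = 7.553×10⁻¹⁹ J.
Energy delivered: (5.76 mW)(546 s) = 3.145 J.
Photons incident: 3.145 / 7.553×10⁻¹⁹ = 4.164×10¹⁸, i.e. 4.164×10¹⁸/6.022×10²³ = 6.915×10⁻⁶ mol.
Photons absorbed: 0.845 × 6.915×10⁻⁶ = 5.843×10⁻⁶ mol.
Product: Φ × n_abs = 0.589 × 5.843×10⁻⁶ = 3.442×10⁻⁶ mol.

3.4×10⁻⁶ mol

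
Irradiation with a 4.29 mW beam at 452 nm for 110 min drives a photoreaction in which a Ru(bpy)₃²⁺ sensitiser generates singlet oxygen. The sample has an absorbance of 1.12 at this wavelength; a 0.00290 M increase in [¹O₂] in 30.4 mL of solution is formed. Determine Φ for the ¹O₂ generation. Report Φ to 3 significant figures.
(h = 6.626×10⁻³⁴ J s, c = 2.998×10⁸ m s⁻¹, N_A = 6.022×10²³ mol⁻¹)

Φ = 0.892

Product: (0.00290 M)(0.0304 L) = 8.816×10⁻⁵ mol.
Photon energy at 452 nm: hc/λ = (6.626×10⁻³⁴)(2.998×10⁸)/(452×10⁻⁹) = 4.395×10⁻¹⁹ J.
Energy delivered: (4.29 mW)(6600 s) = 28.31 J.
Photons incident: 28.31 / 4.395×10⁻¹⁹ = 6.441×10¹⁹, i.e. 6.441×10¹⁹/6.022×10²³ = 1.070×10⁻⁴ mol.
Fraction absorbed: 1 − 10^(−1.12) = 0.9241.
Photons absorbed: 0.9241 × 1.070×10⁻⁴ = 9.888×10⁻⁵ mol.
Φ = 8.816×10⁻⁵ mol / 9.888×10⁻⁵ mol photons = 0.892.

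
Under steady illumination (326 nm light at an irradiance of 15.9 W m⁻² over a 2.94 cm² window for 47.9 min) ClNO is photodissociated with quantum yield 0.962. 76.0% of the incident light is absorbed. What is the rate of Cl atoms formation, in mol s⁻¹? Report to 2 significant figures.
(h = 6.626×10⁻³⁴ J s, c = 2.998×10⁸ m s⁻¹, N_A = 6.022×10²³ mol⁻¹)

Photon energy at 326 nm: hc/λ = (6.626×10⁻³⁴)(2.998×10⁸)/(326×10⁻⁹) = 6.093×10⁻¹⁹ J.
Energy delivered: (15.9 W m⁻²)(2.94×10⁻⁴ m²)(2874 s) = 13.43 J.
Photons incident: 13.43 / 6.093×10⁻¹⁹ = 2.204×10¹⁹, i.e. 2.204×10¹⁹/6.022×10²³ = 3.660×10⁻⁵ mol.
Photons absorbed: 0.760 × 3.660×10⁻⁵ = 2.782×10⁻⁵ mol.
Product formed: 0.962 × 2.782×10⁻⁵ = 2.676×10⁻⁵ mol.
Rate: 2.676×10⁻⁵ / 2874 s = 9.3×10⁻⁹ mol s⁻¹.

9.3×10⁻⁹ mol s⁻¹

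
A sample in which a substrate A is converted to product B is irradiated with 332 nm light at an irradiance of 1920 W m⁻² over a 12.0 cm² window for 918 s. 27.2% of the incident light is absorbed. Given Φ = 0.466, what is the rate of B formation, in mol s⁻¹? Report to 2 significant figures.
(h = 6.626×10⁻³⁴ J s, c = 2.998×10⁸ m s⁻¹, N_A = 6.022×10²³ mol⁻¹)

Photon energy at 332 nm: hc/λ = (6.626×10⁻³⁴)(2.998×10⁸)/(332×10⁻⁹) = 5.983×10⁻¹⁹ J.
Energy delivered: (1920 W m⁻²)(12.0×10⁻⁴ m²)(918 s) = 2115 J.
Photons incident: 2115 / 5.983×10⁻¹⁹ = 3.535×10²¹, i.e. 3.535×10²¹/6.022×10²³ = 0.005870 mol.
Photons absorbed: 0.272 × 0.005870 = 0.001597 mol.
Product formed: 0.466 × 0.001597 = 7.442×10⁻⁴ mol.
Rate: 7.442×10⁻⁴ / 918 s = 8.1×10⁻⁷ mol s⁻¹.

8.1×10⁻⁷ mol s⁻¹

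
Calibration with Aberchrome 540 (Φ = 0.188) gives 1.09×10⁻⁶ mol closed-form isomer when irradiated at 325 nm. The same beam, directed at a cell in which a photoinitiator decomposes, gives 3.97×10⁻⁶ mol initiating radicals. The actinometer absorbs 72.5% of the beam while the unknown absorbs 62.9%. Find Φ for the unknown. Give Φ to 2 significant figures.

Photons absorbed by the actinometer: 1.09×10⁻⁶ / 0.188 = 5.798×10⁻⁶ mol.
Incident flux: 5.798×10⁻⁶ / 0.725 = 7.997×10⁻⁶ einstein.
Absorbed by unknown: 0.629 × 7.997×10⁻⁶ = 5.030×10⁻⁶ mol.
Φ(unknown) = 3.97×10⁻⁶ / 5.030×10⁻⁶ = 0.79.

Φ = 0.79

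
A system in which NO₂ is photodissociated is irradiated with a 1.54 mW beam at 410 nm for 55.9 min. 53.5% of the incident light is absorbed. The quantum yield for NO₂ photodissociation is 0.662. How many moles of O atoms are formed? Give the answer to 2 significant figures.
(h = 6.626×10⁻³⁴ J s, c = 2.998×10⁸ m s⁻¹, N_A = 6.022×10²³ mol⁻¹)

Photon energy at 410 nm: hc/λ = (6.626×10⁻³⁴)(2.998×10⁸)/(410×10⁻⁹) = 4.845×10⁻¹⁹ J.
Energy delivered: (1.54 mW)(3354 s) = 5.165 J.
Photons incident: 5.165 / 4.845×10⁻¹⁹ = 1.066×10¹⁹, i.e. 1.066×10¹⁹/6.022×10²³ = 1.770×10⁻⁵ mol.
Photons absorbed: 0.535 × 1.770×10⁻⁵ = 9.470×10⁻⁶ mol.
Product: Φ × n_abs = 0.662 × 9.470×10⁻⁶ = 6.269×10⁻⁶ mol.

6.3×10⁻⁶ mol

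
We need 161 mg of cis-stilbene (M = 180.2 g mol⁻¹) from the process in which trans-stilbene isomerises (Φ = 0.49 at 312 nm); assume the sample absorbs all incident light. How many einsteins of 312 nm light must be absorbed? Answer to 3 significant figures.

0.00182 einstein

Product: 161 mg / 180.2 g mol⁻¹ = 8.935e-4 mol.
Photons that must be absorbed: 8.935e-4 / 0.49 = 0.001823 mol.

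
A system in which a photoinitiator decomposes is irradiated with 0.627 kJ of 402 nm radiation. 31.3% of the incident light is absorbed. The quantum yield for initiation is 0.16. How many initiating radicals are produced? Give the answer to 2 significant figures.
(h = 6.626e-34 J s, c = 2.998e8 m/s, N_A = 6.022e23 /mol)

Photon energy at 402 nm: hc/λ = (6.626e-34)(2.998e8)/(402e-9) = 4.941e-19 J.
Incident energy: 0.627 kJ = 627 J.
Photons incident: 627 / 4.941e-19 = 1.269e21, i.e. 1.269e21/6.022e23 = 0.002107 mol.
Photons absorbed: 0.313 × 0.002107 = 6.595e-4 mol.
Product: Φ × n_abs = 0.16 × 6.595e-4 = 1.055e-4 mol.
As a count: 1.055e-4 × 6.022e23 = 6.4e19.

6.4e19 initiating radicals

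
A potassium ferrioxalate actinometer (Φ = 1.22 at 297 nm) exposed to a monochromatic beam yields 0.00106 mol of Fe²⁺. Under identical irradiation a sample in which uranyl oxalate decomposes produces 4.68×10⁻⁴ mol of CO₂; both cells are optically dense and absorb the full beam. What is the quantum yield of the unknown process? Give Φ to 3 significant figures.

Photons absorbed by the actinometer: 0.00106 / 1.22 = 8.689×10⁻⁴ mol.
Φ(unknown) = 4.68×10⁻⁴ / 8.689×10⁻⁴ = 0.539.

Φ = 0.539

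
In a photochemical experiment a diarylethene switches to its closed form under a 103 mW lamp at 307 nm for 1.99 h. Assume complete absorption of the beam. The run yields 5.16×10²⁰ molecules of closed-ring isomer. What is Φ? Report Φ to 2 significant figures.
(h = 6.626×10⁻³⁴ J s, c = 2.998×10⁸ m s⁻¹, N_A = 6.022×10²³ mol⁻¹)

Product: 5.16×10²⁰ / 6.022×10²³ = 8.569×10⁻⁴ mol.
Photon energy at 307 nm: hc/λ = (6.626×10⁻³⁴)(2.998×10⁸)/(307×10⁻⁹) = 6.471×10⁻¹⁹ J.
Energy delivered: (103 mW)(7164 s) = 737.9 J.
Photons incident: 737.9 / 6.471×10⁻¹⁹ = 1.140×10²¹, i.e. 1.140×10²¹/6.022×10²³ = 0.001893 mol.
Φ = 8.569×10⁻⁴ mol / 0.001893 mol photons = 0.45.

Φ = 0.45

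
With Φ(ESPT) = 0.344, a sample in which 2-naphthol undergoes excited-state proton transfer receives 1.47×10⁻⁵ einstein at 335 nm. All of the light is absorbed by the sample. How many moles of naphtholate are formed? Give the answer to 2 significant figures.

Product: Φ × n_abs = 0.344 × 1.47×10⁻⁵ = 5.057×10⁻⁶ mol.

5.1×10⁻⁶ mol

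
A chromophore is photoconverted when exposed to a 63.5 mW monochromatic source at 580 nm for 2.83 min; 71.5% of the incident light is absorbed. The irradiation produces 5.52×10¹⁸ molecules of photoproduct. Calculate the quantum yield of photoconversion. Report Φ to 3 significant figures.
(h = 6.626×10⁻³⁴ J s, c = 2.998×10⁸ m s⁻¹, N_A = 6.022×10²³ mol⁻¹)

Product: 5.52×10¹⁸ / 6.022×10²³ = 9.166×10⁻⁶ mol.
Photon energy at 580 nm: hc/λ = (6.626×10⁻³⁴)(2.998×10⁸)/(580×10⁻⁹) = 3.425×10⁻¹⁹ J.
Energy delivered: (63.5 mW)(169.8 s) = 10.78 J.
Photons incident: 10.78 / 3.425×10⁻¹⁹ = 3.147×10¹⁹, i.e. 3.147×10¹⁹/6.022×10²³ = 5.226×10⁻⁵ mol.
Photons absorbed: 0.715 × 5.226×10⁻⁵ = 3.737×10⁻⁵ mol.
Φ = 9.166×10⁻⁶ mol / 3.737×10⁻⁵ mol photons = 0.245.

Φ = 0.245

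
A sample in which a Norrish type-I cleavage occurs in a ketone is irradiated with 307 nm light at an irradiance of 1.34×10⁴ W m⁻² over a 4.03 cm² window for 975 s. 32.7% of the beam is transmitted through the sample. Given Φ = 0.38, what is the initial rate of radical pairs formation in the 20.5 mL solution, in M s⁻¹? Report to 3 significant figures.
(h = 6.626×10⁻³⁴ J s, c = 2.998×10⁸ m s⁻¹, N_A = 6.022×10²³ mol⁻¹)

1.73×10⁻⁴ M s⁻¹

Photon energy at 307 nm: hc/λ = (6.626×10⁻³⁴)(2.998×10⁸)/(307×10⁻⁹) = 6.471×10⁻¹⁹ J.
Energy delivered: (1.34×10⁴ W m⁻²)(4.03×10⁻⁴ m²)(975 s) = 5265 J.
Photons incident: 5265 / 6.471×10⁻¹⁹ = 8.136×10²¹, i.e. 8.136×10²¹/6.022×10²³ = 0.01351 mol.
Fraction absorbed: 1 − 32.7/100 = 0.6730.
Photons absorbed: 0.6730 × 0.01351 = 0.009092 mol.
Product formed: 0.38 × 0.009092 = 0.003455 mol.
Rate: 0.003455 mol / (975 s × 0.0205 L) = 1.73×10⁻⁴ M s⁻¹.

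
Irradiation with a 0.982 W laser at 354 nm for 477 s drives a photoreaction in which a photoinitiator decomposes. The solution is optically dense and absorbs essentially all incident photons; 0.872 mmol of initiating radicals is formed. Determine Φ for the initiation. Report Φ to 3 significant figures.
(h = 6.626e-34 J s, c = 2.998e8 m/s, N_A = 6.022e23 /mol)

Product: 0.872 mmol = 8.72e-4 mol.
Photon energy at 354 nm: hc/λ = (6.626e-34)(2.998e8)/(354e-9) = 5.612e-19 J.
Energy delivered: (0.982 W)(477 s) = 468.4 J.
Photons incident: 468.4 / 5.612e-19 = 8.346e20, i.e. 8.346e20/6.022e23 = 0.001386 mol.
Φ = 8.72e-4 mol / 0.001386 mol photons = 0.629.

Φ = 0.629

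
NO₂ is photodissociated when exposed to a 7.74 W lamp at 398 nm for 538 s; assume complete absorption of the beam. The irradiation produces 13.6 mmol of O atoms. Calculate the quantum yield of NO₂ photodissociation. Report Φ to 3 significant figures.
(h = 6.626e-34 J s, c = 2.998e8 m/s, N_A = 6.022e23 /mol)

Product: 13.6 mmol = 0.0136 mol.
Photon energy at 398 nm: hc/λ = (6.626e-34)(2.998e8)/(398e-9) = 4.991e-19 J.
Energy delivered: (7.74 W)(538 s) = 4164 J.
Photons incident: 4164 / 4.991e-19 = 8.343e21, i.e. 8.343e21/6.022e23 = 0.01385 mol.
Φ = 0.0136 mol / 0.01385 mol photons = 0.982.

Φ = 0.982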